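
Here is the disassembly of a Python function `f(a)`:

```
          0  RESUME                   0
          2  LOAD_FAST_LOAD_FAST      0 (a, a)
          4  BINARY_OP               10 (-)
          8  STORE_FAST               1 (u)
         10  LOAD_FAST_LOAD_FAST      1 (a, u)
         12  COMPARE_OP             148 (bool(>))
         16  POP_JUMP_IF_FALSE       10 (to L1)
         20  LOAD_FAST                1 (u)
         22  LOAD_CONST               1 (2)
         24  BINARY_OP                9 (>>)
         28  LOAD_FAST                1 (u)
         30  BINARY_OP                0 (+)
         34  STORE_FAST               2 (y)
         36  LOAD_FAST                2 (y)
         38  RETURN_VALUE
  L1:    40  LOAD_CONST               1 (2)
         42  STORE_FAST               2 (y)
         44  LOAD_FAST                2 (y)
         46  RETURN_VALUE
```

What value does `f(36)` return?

LOAD_FAST_LOAD_FAST a,a → push 36,36. Stack: [36, 36]
BINARY_OP - → 36 - 36 = 0. Stack: [0]
STORE_FAST u → u=0. Stack: []
LOAD_FAST_LOAD_FAST a,u → push 36,0. Stack: [36, 0]
COMPARE_OP bool(>) → 36 vs 0 = True. Stack: [True]
POP_JUMP_IF_FALSE → pop True; no jump. Stack: []
LOAD_FAST u → push 0. Stack: [0]
LOAD_CONST → push 2. Stack: [0, 2]
BINARY_OP >> → 0 >> 2 = 0. Stack: [0]
LOAD_FAST u → push 0. Stack: [0, 0]
BINARY_OP + → 0 + 0 = 0. Stack: [0]
STORE_FAST y → y=0. Stack: []
LOAD_FAST y → push 0. Stack: [0]
RETURN_VALUE → return 0.

0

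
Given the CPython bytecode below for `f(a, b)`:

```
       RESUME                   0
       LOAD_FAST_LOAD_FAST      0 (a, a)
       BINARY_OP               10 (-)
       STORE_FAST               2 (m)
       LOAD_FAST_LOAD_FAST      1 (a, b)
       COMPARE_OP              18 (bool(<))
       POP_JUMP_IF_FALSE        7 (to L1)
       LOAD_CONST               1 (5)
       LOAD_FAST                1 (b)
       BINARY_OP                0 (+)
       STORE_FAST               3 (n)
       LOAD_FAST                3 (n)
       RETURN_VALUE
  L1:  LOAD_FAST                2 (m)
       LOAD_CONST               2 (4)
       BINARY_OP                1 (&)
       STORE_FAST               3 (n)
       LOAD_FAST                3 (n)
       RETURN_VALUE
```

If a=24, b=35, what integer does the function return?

LOAD_FAST_LOAD_FAST a,a → push 24,24. Stack: [24, 24]
BINARY_OP - → 24 - 24 = 0. Stack: [0]
STORE_FAST m → m=0. Stack: []
LOAD_FAST_LOAD_FAST a,b → push 24,35. Stack: [24, 35]
COMPARE_OP bool(<) → 24 vs 35 = True. Stack: [True]
POP_JUMP_IF_FALSE → pop True; no jump. Stack: []
LOAD_CONST → push 5. Stack: [5]
LOAD_FAST b → push 35. Stack: [5, 35]
BINARY_OP + → 5 + 35 = 40. Stack: [40]
STORE_FAST n → n=40. Stack: []
LOAD_FAST n → push 40. Stack: [40]
RETURN_VALUE → return 40.

40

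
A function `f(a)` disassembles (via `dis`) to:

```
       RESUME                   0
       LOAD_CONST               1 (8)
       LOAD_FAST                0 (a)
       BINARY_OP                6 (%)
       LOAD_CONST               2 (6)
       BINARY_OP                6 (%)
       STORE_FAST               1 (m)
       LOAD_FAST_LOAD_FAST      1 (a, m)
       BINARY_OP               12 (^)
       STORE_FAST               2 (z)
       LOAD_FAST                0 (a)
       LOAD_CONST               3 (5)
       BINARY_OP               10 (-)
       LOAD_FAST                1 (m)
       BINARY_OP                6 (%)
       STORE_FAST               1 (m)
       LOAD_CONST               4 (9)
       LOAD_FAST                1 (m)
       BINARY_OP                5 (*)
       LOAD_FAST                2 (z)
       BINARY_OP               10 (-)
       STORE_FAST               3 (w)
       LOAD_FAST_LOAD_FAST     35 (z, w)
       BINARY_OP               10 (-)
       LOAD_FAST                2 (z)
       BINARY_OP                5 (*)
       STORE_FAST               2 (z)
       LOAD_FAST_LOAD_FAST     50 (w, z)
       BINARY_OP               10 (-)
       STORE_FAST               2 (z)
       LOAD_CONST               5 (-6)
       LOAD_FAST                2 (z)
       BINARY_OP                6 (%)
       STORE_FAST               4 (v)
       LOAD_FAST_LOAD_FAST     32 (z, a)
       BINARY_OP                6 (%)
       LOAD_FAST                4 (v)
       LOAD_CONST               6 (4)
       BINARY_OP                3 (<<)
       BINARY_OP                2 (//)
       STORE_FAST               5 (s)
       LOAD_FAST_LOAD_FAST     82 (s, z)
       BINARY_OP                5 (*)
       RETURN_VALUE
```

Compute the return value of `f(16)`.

LOAD_CONST → push 8. Stack: [8]
LOAD_FAST a → push 16. Stack: [8, 16]
BINARY_OP % → 8 % 16 = 8. Stack: [8]
LOAD_CONST → push 6. Stack: [8, 6]
BINARY_OP % → 8 % 6 = 2. Stack: [2]
STORE_FAST m → m=2. Stack: []
LOAD_FAST_LOAD_FAST a,m → push 16,2. Stack: [16, 2]
BINARY_OP ^ → 16 ^ 2 = 18. Stack: [18]
STORE_FAST z → z=18. Stack: []
LOAD_FAST a → push 16. Stack: [16]
LOAD_CONST → push 5. Stack: [16, 5]
BINARY_OP - → 16 - 5 = 11. Stack: [11]
LOAD_FAST m → push 2. Stack: [11, 2]
BINARY_OP % → 11 % 2 = 1. Stack: [1]
STORE_FAST m → m=1. Stack: []
LOAD_CONST → push 9. Stack: [9]
LOAD_FAST m → push 1. Stack: [9, 1]
BINARY_OP * → 9 * 1 = 9. Stack: [9]
LOAD_FAST z → push 18. Stack: [9, 18]
BINARY_OP - → 9 - 18 = -9. Stack: [-9]
STORE_FAST w → w=-9. Stack: []
LOAD_FAST_LOAD_FAST z,w → push 18,-9. Stack: [18, -9]
BINARY_OP - → 18 - -9 = 27. Stack: [27]
LOAD_FAST z → push 18. Stack: [27, 18]
BINARY_OP * → 27 * 18 = 486. Stack: [486]
STORE_FAST z → z=486. Stack: []
LOAD_FAST_LOAD_FAST w,z → push -9,486. Stack: [-9, 486]
BINARY_OP - → -9 - 486 = -495. Stack: [-495]
STORE_FAST z → z=-495. Stack: []
LOAD_CONST → push -6. Stack: [-6]
LOAD_FAST z → push -495. Stack: [-6, -495]
BINARY_OP % → -6 % -495 = -6. Stack: [-6]
STORE_FAST v → v=-6. Stack: []
LOAD_FAST_LOAD_FAST z,a → push -495,16. Stack: [-495, 16]
BINARY_OP % → -495 % 16 = 1. Stack: [1]
LOAD_FAST v → push -6. Stack: [1, -6]
LOAD_CONST → push 4. Stack: [1, -6, 4]
BINARY_OP << → -6 << 4 = -96. Stack: [1, -96]
BINARY_OP // → 1 // -96 = -1. Stack: [-1]
STORE_FAST s → s=-1. Stack: []
LOAD_FAST_LOAD_FAST s,z → push -1,-495. Stack: [-1, -495]
BINARY_OP * → -1 * -495 = 495. Stack: [495]
RETURN_VALUE → return 495.

495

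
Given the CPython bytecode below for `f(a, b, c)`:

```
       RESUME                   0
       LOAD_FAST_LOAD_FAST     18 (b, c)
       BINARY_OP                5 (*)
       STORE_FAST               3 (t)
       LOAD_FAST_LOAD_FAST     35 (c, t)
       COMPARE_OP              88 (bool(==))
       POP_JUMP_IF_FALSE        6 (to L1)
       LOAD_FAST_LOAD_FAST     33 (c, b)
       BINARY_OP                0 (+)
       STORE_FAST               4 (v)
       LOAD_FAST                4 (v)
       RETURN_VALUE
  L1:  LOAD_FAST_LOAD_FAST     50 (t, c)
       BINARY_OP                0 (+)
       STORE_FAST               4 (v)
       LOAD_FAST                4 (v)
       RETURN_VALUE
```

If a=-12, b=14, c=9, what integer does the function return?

LOAD_FAST_LOAD_FAST b,c → push 14,9. Stack: [14, 9]
BINARY_OP * → 14 * 9 = 126. Stack: [126]
STORE_FAST t → t=126. Stack: []
LOAD_FAST_LOAD_FAST c,t → push 9,126. Stack: [9, 126]
COMPARE_OP bool(==) → 9 vs 126 = False. Stack: [False]
POP_JUMP_IF_FALSE → pop False; jump. Stack: []
LOAD_FAST_LOAD_FAST t,c → push 126,9. Stack: [126, 9]
BINARY_OP + → 126 + 9 = 135. Stack: [135]
STORE_FAST v → v=135. Stack: []
LOAD_FAST v → push 135. Stack: [135]
RETURN_VALUE → return 135.

135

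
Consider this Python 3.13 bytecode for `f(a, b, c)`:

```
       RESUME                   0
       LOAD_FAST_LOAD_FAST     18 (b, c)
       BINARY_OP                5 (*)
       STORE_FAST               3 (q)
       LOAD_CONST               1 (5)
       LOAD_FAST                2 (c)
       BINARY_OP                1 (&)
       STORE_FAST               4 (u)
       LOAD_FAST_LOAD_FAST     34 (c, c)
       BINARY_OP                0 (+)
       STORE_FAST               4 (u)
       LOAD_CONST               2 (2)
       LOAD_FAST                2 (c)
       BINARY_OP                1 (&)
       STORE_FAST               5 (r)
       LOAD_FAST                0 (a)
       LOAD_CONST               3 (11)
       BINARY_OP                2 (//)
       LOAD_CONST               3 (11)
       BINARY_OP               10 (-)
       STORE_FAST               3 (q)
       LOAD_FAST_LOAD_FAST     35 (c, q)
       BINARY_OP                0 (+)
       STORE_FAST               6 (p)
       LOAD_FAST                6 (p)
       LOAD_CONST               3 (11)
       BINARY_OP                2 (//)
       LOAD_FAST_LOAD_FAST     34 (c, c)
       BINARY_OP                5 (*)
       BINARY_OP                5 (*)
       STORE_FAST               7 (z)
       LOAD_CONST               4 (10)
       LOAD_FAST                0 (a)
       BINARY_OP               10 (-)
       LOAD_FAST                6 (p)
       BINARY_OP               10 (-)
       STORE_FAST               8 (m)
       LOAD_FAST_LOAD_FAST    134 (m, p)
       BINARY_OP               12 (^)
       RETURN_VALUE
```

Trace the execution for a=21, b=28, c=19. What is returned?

-27

LOAD_FAST_LOAD_FAST b,c → push 28,19. Stack: [28, 19]
BINARY_OP * → 28 * 19 = 532. Stack: [532]
STORE_FAST q → q=532. Stack: []
LOAD_CONST → push 5. Stack: [5]
LOAD_FAST c → push 19. Stack: [5, 19]
BINARY_OP & → 5 & 19 = 1. Stack: [1]
STORE_FAST u → u=1. Stack: []
LOAD_FAST_LOAD_FAST c,c → push 19,19. Stack: [19, 19]
BINARY_OP + → 19 + 19 = 38. Stack: [38]
STORE_FAST u → u=38. Stack: []
LOAD_CONST → push 2. Stack: [2]
LOAD_FAST c → push 19. Stack: [2, 19]
BINARY_OP & → 2 & 19 = 2. Stack: [2]
STORE_FAST r → r=2. Stack: []
LOAD_FAST a → push 21. Stack: [21]
LOAD_CONST → push 11. Stack: [21, 11]
BINARY_OP // → 21 // 11 = 1. Stack: [1]
LOAD_CONST → push 11. Stack: [1, 11]
BINARY_OP - → 1 - 11 = -10. Stack: [-10]
STORE_FAST q → q=-10. Stack: []
LOAD_FAST_LOAD_FAST c,q → push 19,-10. Stack: [19, -10]
BINARY_OP + → 19 + -10 = 9. Stack: [9]
STORE_FAST p → p=9. Stack: []
LOAD_FAST p → push 9. Stack: [9]
LOAD_CONST → push 11. Stack: [9, 11]
BINARY_OP // → 9 // 11 = 0. Stack: [0]
LOAD_FAST_LOAD_FAST c,c → push 19,19. Stack: [0, 19, 19]
BINARY_OP * → 19 * 19 = 361. Stack: [0, 361]
BINARY_OP * → 0 * 361 = 0. Stack: [0]
STORE_FAST z → z=0. Stack: []
LOAD_CONST → push 10. Stack: [10]
LOAD_FAST a → push 21. Stack: [10, 21]
BINARY_OP - → 10 - 21 = -11. Stack: [-11]
LOAD_FAST p → push 9. Stack: [-11, 9]
BINARY_OP - → -11 - 9 = -20. Stack: [-20]
STORE_FAST m → m=-20. Stack: []
LOAD_FAST_LOAD_FAST m,p → push -20,9. Stack: [-20, 9]
BINARY_OP ^ → -20 ^ 9 = -27. Stack: [-27]
RETURN_VALUE → return -27.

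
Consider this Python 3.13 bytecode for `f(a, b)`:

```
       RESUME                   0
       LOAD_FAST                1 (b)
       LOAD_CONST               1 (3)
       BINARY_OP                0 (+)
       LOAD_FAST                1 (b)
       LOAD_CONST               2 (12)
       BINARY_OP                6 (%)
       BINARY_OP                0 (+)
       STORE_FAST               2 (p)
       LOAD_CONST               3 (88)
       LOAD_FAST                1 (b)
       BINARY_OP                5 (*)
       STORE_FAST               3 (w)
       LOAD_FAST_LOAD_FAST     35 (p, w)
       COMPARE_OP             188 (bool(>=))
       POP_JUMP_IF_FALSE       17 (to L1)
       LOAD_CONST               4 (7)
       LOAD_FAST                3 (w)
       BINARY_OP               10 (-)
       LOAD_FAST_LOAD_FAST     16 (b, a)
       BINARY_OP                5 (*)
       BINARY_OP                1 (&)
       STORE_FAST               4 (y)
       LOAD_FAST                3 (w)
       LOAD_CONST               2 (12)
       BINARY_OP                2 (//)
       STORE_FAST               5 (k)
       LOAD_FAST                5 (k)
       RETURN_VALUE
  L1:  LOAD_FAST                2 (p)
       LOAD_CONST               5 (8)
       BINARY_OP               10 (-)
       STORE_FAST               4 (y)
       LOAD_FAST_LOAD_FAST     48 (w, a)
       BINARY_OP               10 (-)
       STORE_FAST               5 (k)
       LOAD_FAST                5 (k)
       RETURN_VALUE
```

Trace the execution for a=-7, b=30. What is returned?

2647

LOAD_FAST b → push 30. Stack: [30]
LOAD_CONST → push 3. Stack: [30, 3]
BINARY_OP + → 30 + 3 = 33. Stack: [33]
LOAD_FAST b → push 30. Stack: [33, 30]
LOAD_CONST → push 12. Stack: [33, 30, 12]
BINARY_OP % → 30 % 12 = 6. Stack: [33, 6]
BINARY_OP + → 33 + 6 = 39. Stack: [39]
STORE_FAST p → p=39. Stack: []
LOAD_CONST → push 88. Stack: [88]
LOAD_FAST b → push 30. Stack: [88, 30]
BINARY_OP * → 88 * 30 = 2640. Stack: [2640]
STORE_FAST w → w=2640. Stack: []
LOAD_FAST_LOAD_FAST p,w → push 39,2640. Stack: [39, 2640]
COMPARE_OP bool(>=) → 39 vs 2640 = False. Stack: [False]
POP_JUMP_IF_FALSE → pop False; jump. Stack: []
LOAD_FAST p → push 39. Stack: [39]
LOAD_CONST → push 8. Stack: [39, 8]
BINARY_OP - → 39 - 8 = 31. Stack: [31]
STORE_FAST y → y=31. Stack: []
LOAD_FAST_LOAD_FAST w,a → push 2640,-7. Stack: [2640, -7]
BINARY_OP - → 2640 - -7 = 2647. Stack: [2647]
STORE_FAST k → k=2647. Stack: []
LOAD_FAST k → push 2647. Stack: [2647]
RETURN_VALUE → return 2647.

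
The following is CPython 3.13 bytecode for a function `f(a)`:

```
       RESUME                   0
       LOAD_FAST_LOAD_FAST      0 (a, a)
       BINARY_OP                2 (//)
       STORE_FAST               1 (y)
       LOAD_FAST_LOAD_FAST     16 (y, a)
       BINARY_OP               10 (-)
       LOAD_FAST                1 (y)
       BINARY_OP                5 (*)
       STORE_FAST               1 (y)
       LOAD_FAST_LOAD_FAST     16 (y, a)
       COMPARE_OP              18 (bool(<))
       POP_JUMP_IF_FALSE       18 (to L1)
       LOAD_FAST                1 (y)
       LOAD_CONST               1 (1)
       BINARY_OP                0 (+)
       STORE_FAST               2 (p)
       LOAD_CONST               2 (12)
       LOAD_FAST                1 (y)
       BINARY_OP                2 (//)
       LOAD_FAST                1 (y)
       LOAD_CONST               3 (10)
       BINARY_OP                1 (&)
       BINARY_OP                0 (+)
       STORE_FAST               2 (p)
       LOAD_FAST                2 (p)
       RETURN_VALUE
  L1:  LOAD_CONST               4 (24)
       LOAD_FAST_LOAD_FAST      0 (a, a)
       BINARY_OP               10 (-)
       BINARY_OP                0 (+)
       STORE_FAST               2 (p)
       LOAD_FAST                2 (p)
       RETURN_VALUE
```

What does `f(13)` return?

-1

LOAD_FAST_LOAD_FAST a,a → push 13,13. Stack: [13, 13]
BINARY_OP // → 13 // 13 = 1. Stack: [1]
STORE_FAST y → y=1. Stack: []
LOAD_FAST_LOAD_FAST y,a → push 1,13. Stack: [1, 13]
BINARY_OP - → 1 - 13 = -12. Stack: [-12]
LOAD_FAST y → push 1. Stack: [-12, 1]
BINARY_OP * → -12 * 1 = -12. Stack: [-12]
STORE_FAST y → y=-12. Stack: []
LOAD_FAST_LOAD_FAST y,a → push -12,13. Stack: [-12, 13]
COMPARE_OP bool(<) → -12 vs 13 = True. Stack: [True]
POP_JUMP_IF_FALSE → pop True; no jump. Stack: []
LOAD_FAST y → push -12. Stack: [-12]
LOAD_CONST → push 1. Stack: [-12, 1]
BINARY_OP + → -12 + 1 = -11. Stack: [-11]
STORE_FAST p → p=-11. Stack: []
LOAD_CONST → push 12. Stack: [12]
LOAD_FAST y → push -12. Stack: [12, -12]
BINARY_OP // → 12 // -12 = -1. Stack: [-1]
LOAD_FAST y → push -12. Stack: [-1, -12]
LOAD_CONST → push 10. Stack: [-1, -12, 10]
BINARY_OP & → -12 & 10 = 0. Stack: [-1, 0]
BINARY_OP + → -1 + 0 = -1. Stack: [-1]
STORE_FAST p → p=-1. Stack: []
LOAD_FAST p → push -1. Stack: [-1]
RETURN_VALUE → return -1.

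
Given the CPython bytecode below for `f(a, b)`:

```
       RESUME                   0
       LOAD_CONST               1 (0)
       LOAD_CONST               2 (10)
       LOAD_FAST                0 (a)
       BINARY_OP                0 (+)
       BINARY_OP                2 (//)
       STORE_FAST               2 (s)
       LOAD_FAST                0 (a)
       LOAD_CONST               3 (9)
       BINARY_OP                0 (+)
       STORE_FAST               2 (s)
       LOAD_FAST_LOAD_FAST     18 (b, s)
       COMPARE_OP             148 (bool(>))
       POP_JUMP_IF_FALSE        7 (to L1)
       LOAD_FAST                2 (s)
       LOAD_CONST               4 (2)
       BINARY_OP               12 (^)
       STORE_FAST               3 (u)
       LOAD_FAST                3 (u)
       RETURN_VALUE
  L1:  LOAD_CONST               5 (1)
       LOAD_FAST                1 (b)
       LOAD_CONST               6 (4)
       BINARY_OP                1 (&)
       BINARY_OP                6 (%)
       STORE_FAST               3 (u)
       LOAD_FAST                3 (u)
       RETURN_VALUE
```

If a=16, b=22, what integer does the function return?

1

LOAD_CONST → push 0. Stack: [0]
LOAD_CONST → push 10. Stack: [0, 10]
LOAD_FAST a → push 16. Stack: [0, 10, 16]
BINARY_OP + → 10 + 16 = 26. Stack: [0, 26]
BINARY_OP // → 0 // 26 = 0. Stack: [0]
STORE_FAST s → s=0. Stack: []
LOAD_FAST a → push 16. Stack: [16]
LOAD_CONST → push 9. Stack: [16, 9]
BINARY_OP + → 16 + 9 = 25. Stack: [25]
STORE_FAST s → s=25. Stack: []
LOAD_FAST_LOAD_FAST b,s → push 22,25. Stack: [22, 25]
COMPARE_OP bool(>) → 22 vs 25 = False. Stack: [False]
POP_JUMP_IF_FALSE → pop False; jump. Stack: []
LOAD_CONST → push 1. Stack: [1]
LOAD_FAST b → push 22. Stack: [1, 22]
LOAD_CONST → push 4. Stack: [1, 22, 4]
BINARY_OP & → 22 & 4 = 4. Stack: [1, 4]
BINARY_OP % → 1 % 4 = 1. Stack: [1]
STORE_FAST u → u=1. Stack: []
LOAD_FAST u → push 1. Stack: [1]
RETURN_VALUE → return 1.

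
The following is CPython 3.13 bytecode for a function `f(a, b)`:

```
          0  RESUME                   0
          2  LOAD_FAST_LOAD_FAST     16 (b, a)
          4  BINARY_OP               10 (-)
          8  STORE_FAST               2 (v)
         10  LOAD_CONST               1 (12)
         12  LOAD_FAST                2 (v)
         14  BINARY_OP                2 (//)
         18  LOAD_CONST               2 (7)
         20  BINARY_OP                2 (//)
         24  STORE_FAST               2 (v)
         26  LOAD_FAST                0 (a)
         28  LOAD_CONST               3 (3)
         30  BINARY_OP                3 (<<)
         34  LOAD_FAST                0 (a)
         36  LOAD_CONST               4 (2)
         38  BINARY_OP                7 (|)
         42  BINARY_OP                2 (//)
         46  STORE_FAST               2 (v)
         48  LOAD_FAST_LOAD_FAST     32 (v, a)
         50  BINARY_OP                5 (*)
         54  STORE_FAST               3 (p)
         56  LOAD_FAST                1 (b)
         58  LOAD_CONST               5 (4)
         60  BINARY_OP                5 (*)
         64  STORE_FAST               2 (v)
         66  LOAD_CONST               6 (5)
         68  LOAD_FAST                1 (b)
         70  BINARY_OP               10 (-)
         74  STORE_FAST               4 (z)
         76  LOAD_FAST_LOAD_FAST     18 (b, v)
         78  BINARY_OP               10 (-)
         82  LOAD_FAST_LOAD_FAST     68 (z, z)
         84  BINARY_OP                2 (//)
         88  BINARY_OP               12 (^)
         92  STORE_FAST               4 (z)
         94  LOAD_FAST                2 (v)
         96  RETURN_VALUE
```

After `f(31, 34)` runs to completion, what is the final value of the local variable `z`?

-101

LOAD_FAST_LOAD_FAST b,a → push 34,31. Stack: [34, 31]
BINARY_OP - → 34 - 31 = 3. Stack: [3]
STORE_FAST v → v=3. Stack: []
LOAD_CONST → push 12. Stack: [12]
LOAD_FAST v → push 3. Stack: [12, 3]
BINARY_OP // → 12 // 3 = 4. Stack: [4]
LOAD_CONST → push 7. Stack: [4, 7]
BINARY_OP // → 4 // 7 = 0. Stack: [0]
STORE_FAST v → v=0. Stack: []
LOAD_FAST a → push 31. Stack: [31]
LOAD_CONST → push 3. Stack: [31, 3]
BINARY_OP << → 31 << 3 = 248. Stack: [248]
LOAD_FAST a → push 31. Stack: [248, 31]
LOAD_CONST → push 2. Stack: [248, 31, 2]
BINARY_OP | → 31 | 2 = 31. Stack: [248, 31]
BINARY_OP // → 248 // 31 = 8. Stack: [8]
STORE_FAST v → v=8. Stack: []
LOAD_FAST_LOAD_FAST v,a → push 8,31. Stack: [8, 31]
BINARY_OP * → 8 * 31 = 248. Stack: [248]
STORE_FAST p → p=248. Stack: []
LOAD_FAST b → push 34. Stack: [34]
LOAD_CONST → push 4. Stack: [34, 4]
BINARY_OP * → 34 * 4 = 136. Stack: [136]
STORE_FAST v → v=136. Stack: []
LOAD_CONST → push 5. Stack: [5]
LOAD_FAST b → push 34. Stack: [5, 34]
BINARY_OP - → 5 - 34 = -29. Stack: [-29]
STORE_FAST z → z=-29. Stack: []
LOAD_FAST_LOAD_FAST b,v → push 34,136. Stack: [34, 136]
BINARY_OP - → 34 - 136 = -102. Stack: [-102]
LOAD_FAST_LOAD_FAST z,z → push -29,-29. Stack: [-102, -29, -29]
BINARY_OP // → -29 // -29 = 1. Stack: [-102, 1]
BINARY_OP ^ → -102 ^ 1 = -101. Stack: [-101]
STORE_FAST z → z=-101. Stack: []
LOAD_FAST v → push 136. Stack: [136]
RETURN_VALUE → return 136.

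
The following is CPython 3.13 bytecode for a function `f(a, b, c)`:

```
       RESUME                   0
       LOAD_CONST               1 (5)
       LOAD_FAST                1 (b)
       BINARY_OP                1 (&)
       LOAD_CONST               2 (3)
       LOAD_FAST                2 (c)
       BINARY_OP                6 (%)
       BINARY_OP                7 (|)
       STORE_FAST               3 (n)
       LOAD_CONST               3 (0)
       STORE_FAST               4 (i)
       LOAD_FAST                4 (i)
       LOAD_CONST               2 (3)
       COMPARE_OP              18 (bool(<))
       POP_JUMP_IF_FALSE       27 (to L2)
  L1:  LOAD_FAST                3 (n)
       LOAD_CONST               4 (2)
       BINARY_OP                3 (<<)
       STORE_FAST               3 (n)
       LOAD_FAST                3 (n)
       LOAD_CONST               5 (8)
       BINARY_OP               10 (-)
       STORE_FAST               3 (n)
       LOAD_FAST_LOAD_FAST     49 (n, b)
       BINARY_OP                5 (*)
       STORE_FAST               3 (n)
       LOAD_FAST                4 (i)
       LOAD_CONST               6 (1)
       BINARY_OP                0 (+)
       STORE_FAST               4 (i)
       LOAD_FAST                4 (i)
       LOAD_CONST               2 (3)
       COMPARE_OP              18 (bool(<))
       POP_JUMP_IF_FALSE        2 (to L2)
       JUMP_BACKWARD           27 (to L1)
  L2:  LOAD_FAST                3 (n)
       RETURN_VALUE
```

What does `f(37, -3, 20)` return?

-8904

LOAD_CONST → push 5
LOAD_FAST b → push -3
BINARY_OP & → 5 & -3 = 5
LOAD_CONST → push 3
LOAD_FAST c → push 20
BINARY_OP % → 3 % 20 = 3
BINARY_OP | → 5 | 3 = 7
STORE_FAST n → n=7
LOAD_CONST → push 0
STORE_FAST i → i=0
LOAD_FAST i → push 0
LOAD_CONST → push 3
COMPARE_OP bool(<) → 0 vs 3 = True
POP_JUMP_IF_FALSE → pop True; no jump
LOAD_FAST n → push 7
LOAD_CONST → push 2
BINARY_OP << → 7 << 2 = 28
STORE_FAST n → n=28
LOAD_FAST n → push 28
LOAD_CONST → push 8
BINARY_OP - → 28 - 8 = 20
STORE_FAST n → n=20
LOAD_FAST_LOAD_FAST n,b → push 20,-3
BINARY_OP * → 20 * -3 = -60
STORE_FAST n → n=-60
LOAD_FAST i → push 0
LOAD_CONST → push 1
BINARY_OP + → 0 + 1 = 1
STORE_FAST i → i=1
LOAD_FAST i → push 1
LOAD_CONST → push 3
COMPARE_OP bool(<) → 1 vs 3 = True
POP_JUMP_IF_FALSE → pop True; no jump
LOAD_FAST n → push -60
LOAD_CONST → push 2
BINARY_OP << → -60 << 2 = -240
STORE_FAST n → n=-240
LOAD_FAST n → push -240
LOAD_CONST → push 8
BINARY_OP - → -240 - 8 = -248
STORE_FAST n → n=-248
LOAD_FAST_LOAD_FAST n,b → push -248,-3
BINARY_OP * → -248 * -3 = 744
STORE_FAST n → n=744
LOAD_FAST i → push 1
LOAD_CONST → push 1
BINARY_OP + → 1 + 1 = 2
STORE_FAST i → i=2
LOAD_FAST i → push 2
LOAD_CONST → push 3
COMPARE_OP bool(<) → 2 vs 3 = True
POP_JUMP_IF_FALSE → pop True; no jump
LOAD_FAST n → push 744
LOAD_CONST → push 2
BINARY_OP << → 744 << 2 = 2976
STORE_FAST n → n=2976
LOAD_FAST n → push 2976
LOAD_CONST → push 8
BINARY_OP - → 2976 - 8 = 2968
STORE_FAST n → n=2968
LOAD_FAST_LOAD_FAST n,b → push 2968,-3
BINARY_OP * → 2968 * -3 = -8904
STORE_FAST n → n=-8904
LOAD_FAST i → push 2
LOAD_CONST → push 1
BINARY_OP + → 2 + 1 = 3
STORE_FAST i → i=3
LOAD_FAST i → push 3
LOAD_CONST → push 3
COMPARE_OP bool(<) → 3 vs 3 = False
POP_JUMP_IF_FALSE → pop False; jump
LOAD_FAST n → push -8904
RETURN_VALUE → return -8904.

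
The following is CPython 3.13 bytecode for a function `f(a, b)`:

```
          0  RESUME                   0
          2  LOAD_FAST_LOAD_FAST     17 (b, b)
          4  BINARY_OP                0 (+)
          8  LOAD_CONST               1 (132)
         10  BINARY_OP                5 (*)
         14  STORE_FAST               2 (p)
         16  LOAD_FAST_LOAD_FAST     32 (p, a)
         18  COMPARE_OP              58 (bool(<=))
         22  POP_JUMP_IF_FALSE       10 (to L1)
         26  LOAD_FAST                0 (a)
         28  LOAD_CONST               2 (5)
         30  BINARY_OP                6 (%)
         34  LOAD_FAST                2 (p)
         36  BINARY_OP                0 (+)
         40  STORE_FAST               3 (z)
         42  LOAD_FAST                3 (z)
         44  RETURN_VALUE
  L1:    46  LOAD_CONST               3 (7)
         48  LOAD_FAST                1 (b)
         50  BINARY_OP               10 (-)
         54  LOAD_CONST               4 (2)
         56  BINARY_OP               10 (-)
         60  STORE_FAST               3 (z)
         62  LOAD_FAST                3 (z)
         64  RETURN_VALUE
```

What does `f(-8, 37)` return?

-32

LOAD_FAST_LOAD_FAST b,b → push 37,37. Stack: [37, 37]
BINARY_OP + → 37 + 37 = 74. Stack: [74]
LOAD_CONST → push 132. Stack: [74, 132]
BINARY_OP * → 74 * 132 = 9768. Stack: [9768]
STORE_FAST p → p=9768. Stack: []
LOAD_FAST_LOAD_FAST p,a → push 9768,-8. Stack: [9768, -8]
COMPARE_OP bool(<=) → 9768 vs -8 = False. Stack: [False]
POP_JUMP_IF_FALSE → pop False; jump. Stack: []
LOAD_CONST → push 7. Stack: [7]
LOAD_FAST b → push 37. Stack: [7, 37]
BINARY_OP - → 7 - 37 = -30. Stack: [-30]
LOAD_CONST → push 2. Stack: [-30, 2]
BINARY_OP - → -30 - 2 = -32. Stack: [-32]
STORE_FAST z → z=-32. Stack: []
LOAD_FAST z → push -32. Stack: [-32]
RETURN_VALUE → return -32.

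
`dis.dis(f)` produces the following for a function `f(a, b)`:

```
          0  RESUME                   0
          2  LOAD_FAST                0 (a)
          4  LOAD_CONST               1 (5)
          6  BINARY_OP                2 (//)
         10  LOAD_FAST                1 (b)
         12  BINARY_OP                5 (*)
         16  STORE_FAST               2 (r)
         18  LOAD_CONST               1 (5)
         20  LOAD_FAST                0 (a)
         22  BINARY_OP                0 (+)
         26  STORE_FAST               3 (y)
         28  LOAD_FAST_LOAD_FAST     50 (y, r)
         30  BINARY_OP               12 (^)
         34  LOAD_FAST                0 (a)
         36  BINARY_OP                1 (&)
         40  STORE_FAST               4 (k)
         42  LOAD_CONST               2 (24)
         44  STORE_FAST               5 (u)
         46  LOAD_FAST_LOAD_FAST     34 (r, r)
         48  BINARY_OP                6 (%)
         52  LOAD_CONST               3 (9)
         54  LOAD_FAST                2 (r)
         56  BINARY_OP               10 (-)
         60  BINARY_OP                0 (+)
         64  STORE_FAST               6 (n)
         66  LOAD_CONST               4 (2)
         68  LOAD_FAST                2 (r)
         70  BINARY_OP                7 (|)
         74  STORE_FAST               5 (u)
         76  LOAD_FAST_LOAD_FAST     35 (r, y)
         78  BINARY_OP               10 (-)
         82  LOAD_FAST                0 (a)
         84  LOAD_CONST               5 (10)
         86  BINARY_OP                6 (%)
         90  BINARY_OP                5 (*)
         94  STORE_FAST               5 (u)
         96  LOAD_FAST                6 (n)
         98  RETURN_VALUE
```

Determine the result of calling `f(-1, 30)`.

LOAD_FAST a → push -1. Stack: [-1]
LOAD_CONST → push 5. Stack: [-1, 5]
BINARY_OP // → -1 // 5 = -1. Stack: [-1]
LOAD_FAST b → push 30. Stack: [-1, 30]
BINARY_OP * → -1 * 30 = -30. Stack: [-30]
STORE_FAST r → r=-30. Stack: []
LOAD_CONST → push 5. Stack: [5]
LOAD_FAST a → push -1. Stack: [5, -1]
BINARY_OP + → 5 + -1 = 4. Stack: [4]
STORE_FAST y → y=4. Stack: []
LOAD_FAST_LOAD_FAST y,r → push 4,-30. Stack: [4, -30]
BINARY_OP ^ → 4 ^ -30 = -26. Stack: [-26]
LOAD_FAST a → push -1. Stack: [-26, -1]
BINARY_OP & → -26 & -1 = -26. Stack: [-26]
STORE_FAST k → k=-26. Stack: []
LOAD_CONST → push 24. Stack: [24]
STORE_FAST u → u=24. Stack: []
LOAD_FAST_LOAD_FAST r,r → push -30,-30. Stack: [-30, -30]
BINARY_OP % → -30 % -30 = 0. Stack: [0]
LOAD_CONST → push 9. Stack: [0, 9]
LOAD_FAST r → push -30. Stack: [0, 9, -30]
BINARY_OP - → 9 - -30 = 39. Stack: [0, 39]
BINARY_OP + → 0 + 39 = 39. Stack: [39]
STORE_FAST n → n=39. Stack: []
LOAD_CONST → push 2. Stack: [2]
LOAD_FAST r → push -30. Stack: [2, -30]
BINARY_OP | → 2 | -30 = -30. Stack: [-30]
STORE_FAST u → u=-30. Stack: []
LOAD_FAST_LOAD_FAST r,y → push -30,4. Stack: [-30, 4]
BINARY_OP - → -30 - 4 = -34. Stack: [-34]
LOAD_FAST a → push -1. Stack: [-34, -1]
LOAD_CONST → push 10. Stack: [-34, -1, 10]
BINARY_OP % → -1 % 10 = 9. Stack: [-34, 9]
BINARY_OP * → -34 * 9 = -306. Stack: [-306]
STORE_FAST u → u=-306. Stack: []
LOAD_FAST n → push 39. Stack: [39]
RETURN_VALUE → return 39.

39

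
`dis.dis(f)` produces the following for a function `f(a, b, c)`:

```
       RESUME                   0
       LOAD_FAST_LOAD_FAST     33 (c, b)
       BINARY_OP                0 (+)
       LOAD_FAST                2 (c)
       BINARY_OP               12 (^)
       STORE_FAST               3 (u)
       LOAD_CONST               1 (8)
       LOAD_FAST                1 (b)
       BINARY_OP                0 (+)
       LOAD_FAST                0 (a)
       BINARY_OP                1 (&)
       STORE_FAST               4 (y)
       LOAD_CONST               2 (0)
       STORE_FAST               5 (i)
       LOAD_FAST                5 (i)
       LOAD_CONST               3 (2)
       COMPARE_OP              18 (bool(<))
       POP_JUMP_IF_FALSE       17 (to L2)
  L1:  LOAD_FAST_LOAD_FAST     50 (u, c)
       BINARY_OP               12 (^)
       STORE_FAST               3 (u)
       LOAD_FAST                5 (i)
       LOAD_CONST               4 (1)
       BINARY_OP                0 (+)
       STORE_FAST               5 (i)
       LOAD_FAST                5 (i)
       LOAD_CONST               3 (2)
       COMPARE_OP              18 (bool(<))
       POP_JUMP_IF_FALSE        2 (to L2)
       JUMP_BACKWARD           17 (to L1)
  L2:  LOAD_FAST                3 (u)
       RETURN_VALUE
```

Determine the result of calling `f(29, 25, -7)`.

-21

LOAD_FAST_LOAD_FAST c,b → push -7,25. Stack: [-7, 25]
BINARY_OP + → -7 + 25 = 18. Stack: [18]
LOAD_FAST c → push -7. Stack: [18, -7]
BINARY_OP ^ → 18 ^ -7 = -21. Stack: [-21]
STORE_FAST u → u=-21. Stack: []
LOAD_CONST → push 8. Stack: [8]
LOAD_FAST b → push 25. Stack: [8, 25]
BINARY_OP + → 8 + 25 = 33. Stack: [33]
LOAD_FAST a → push 29. Stack: [33, 29]
BINARY_OP & → 33 & 29 = 1. Stack: [1]
STORE_FAST y → y=1. Stack: []
LOAD_CONST → push 0. Stack: [0]
STORE_FAST i → i=0. Stack: []
LOAD_FAST i → push 0. Stack: [0]
LOAD_CONST → push 2. Stack: [0, 2]
COMPARE_OP bool(<) → 0 vs 2 = True. Stack: [True]
POP_JUMP_IF_FALSE → pop True; no jump. Stack: []
LOAD_FAST_LOAD_FAST u,c → push -21,-7. Stack: [-21, -7]
BINARY_OP ^ → -21 ^ -7 = 18. Stack: [18]
STORE_FAST u → u=18. Stack: []
LOAD_FAST i → push 0. Stack: [0]
LOAD_CONST → push 1. Stack: [0, 1]
BINARY_OP + → 0 + 1 = 1. Stack: [1]
STORE_FAST i → i=1. Stack: []
LOAD_FAST i → push 1. Stack: [1]
LOAD_CONST → push 2. Stack: [1, 2]
COMPARE_OP bool(<) → 1 vs 2 = True. Stack: [True]
POP_JUMP_IF_FALSE → pop True; no jump. Stack: []
LOAD_FAST_LOAD_FAST u,c → push 18,-7. Stack: [18, -7]
BINARY_OP ^ → 18 ^ -7 = -21. Stack: [-21]
STORE_FAST u → u=-21. Stack: []
LOAD_FAST i → push 1. Stack: [1]
LOAD_CONST → push 1. Stack: [1, 1]
BINARY_OP + → 1 + 1 = 2. Stack: [2]
STORE_FAST i → i=2. Stack: []
LOAD_FAST i → push 2. Stack: [2]
LOAD_CONST → push 2. Stack: [2, 2]
COMPARE_OP bool(<) → 2 vs 2 = False. Stack: [False]
POP_JUMP_IF_FALSE → pop False; jump. Stack: []
LOAD_FAST u → push -21. Stack: [-21]
RETURN_VALUE → return -21.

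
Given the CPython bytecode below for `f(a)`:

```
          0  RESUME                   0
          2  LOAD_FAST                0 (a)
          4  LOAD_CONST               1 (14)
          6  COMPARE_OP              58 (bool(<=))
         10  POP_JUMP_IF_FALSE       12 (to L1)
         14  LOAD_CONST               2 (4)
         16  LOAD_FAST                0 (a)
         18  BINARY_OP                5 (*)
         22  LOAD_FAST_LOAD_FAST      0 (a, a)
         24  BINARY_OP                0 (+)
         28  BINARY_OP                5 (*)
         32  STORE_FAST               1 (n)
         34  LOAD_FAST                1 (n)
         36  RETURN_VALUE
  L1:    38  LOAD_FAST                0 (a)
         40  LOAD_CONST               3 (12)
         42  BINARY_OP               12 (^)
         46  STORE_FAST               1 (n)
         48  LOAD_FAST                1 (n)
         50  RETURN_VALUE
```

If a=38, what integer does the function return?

LOAD_FAST a → push 38. Stack: [38]
LOAD_CONST → push 14. Stack: [38, 14]
COMPARE_OP bool(<=) → 38 vs 14 = False. Stack: [False]
POP_JUMP_IF_FALSE → pop False; jump. Stack: []
LOAD_FAST a → push 38. Stack: [38]
LOAD_CONST → push 12. Stack: [38, 12]
BINARY_OP ^ → 38 ^ 12 = 42. Stack: [42]
STORE_FAST n → n=42. Stack: []
LOAD_FAST n → push 42. Stack: [42]
RETURN_VALUE → return 42.

42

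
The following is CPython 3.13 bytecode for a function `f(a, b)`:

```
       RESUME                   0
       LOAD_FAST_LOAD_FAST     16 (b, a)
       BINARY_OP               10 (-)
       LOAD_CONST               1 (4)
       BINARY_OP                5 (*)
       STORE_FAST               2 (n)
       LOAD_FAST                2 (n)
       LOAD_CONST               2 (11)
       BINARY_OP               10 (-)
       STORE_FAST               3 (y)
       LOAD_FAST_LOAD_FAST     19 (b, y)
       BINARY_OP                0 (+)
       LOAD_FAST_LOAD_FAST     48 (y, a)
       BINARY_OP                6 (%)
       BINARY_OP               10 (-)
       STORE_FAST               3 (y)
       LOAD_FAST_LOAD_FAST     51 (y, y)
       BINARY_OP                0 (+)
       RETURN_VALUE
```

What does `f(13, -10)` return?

LOAD_FAST_LOAD_FAST b,a → push -10,13. Stack: [-10, 13]
BINARY_OP - → -10 - 13 = -23. Stack: [-23]
LOAD_CONST → push 4. Stack: [-23, 4]
BINARY_OP * → -23 * 4 = -92. Stack: [-92]
STORE_FAST n → n=-92. Stack: []
LOAD_FAST n → push -92. Stack: [-92]
LOAD_CONST → push 11. Stack: [-92, 11]
BINARY_OP - → -92 - 11 = -103. Stack: [-103]
STORE_FAST y → y=-103. Stack: []
LOAD_FAST_LOAD_FAST b,y → push -10,-103. Stack: [-10, -103]
BINARY_OP + → -10 + -103 = -113. Stack: [-113]
LOAD_FAST_LOAD_FAST y,a → push -103,13. Stack: [-113, -103, 13]
BINARY_OP % → -103 % 13 = 1. Stack: [-113, 1]
BINARY_OP - → -113 - 1 = -114. Stack: [-114]
STORE_FAST y → y=-114. Stack: []
LOAD_FAST_LOAD_FAST y,y → push -114,-114. Stack: [-114, -114]
BINARY_OP + → -114 + -114 = -228. Stack: [-228]
RETURN_VALUE → return -228.

-228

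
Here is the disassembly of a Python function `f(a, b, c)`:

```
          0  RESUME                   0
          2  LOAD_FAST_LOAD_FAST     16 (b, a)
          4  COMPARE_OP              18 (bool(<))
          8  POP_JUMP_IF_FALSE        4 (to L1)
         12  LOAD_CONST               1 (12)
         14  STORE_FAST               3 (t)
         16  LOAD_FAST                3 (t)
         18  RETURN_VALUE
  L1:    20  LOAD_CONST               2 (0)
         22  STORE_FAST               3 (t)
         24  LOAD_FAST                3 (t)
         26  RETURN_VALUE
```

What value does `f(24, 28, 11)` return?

0

LOAD_FAST_LOAD_FAST b,a → push 28,24. Stack: [28, 24]
COMPARE_OP bool(<) → 28 vs 24 = False. Stack: [False]
POP_JUMP_IF_FALSE → pop False; jump. Stack: []
LOAD_CONST → push 0. Stack: [0]
STORE_FAST t → t=0. Stack: []
LOAD_FAST t → push 0. Stack: [0]
RETURN_VALUE → return 0.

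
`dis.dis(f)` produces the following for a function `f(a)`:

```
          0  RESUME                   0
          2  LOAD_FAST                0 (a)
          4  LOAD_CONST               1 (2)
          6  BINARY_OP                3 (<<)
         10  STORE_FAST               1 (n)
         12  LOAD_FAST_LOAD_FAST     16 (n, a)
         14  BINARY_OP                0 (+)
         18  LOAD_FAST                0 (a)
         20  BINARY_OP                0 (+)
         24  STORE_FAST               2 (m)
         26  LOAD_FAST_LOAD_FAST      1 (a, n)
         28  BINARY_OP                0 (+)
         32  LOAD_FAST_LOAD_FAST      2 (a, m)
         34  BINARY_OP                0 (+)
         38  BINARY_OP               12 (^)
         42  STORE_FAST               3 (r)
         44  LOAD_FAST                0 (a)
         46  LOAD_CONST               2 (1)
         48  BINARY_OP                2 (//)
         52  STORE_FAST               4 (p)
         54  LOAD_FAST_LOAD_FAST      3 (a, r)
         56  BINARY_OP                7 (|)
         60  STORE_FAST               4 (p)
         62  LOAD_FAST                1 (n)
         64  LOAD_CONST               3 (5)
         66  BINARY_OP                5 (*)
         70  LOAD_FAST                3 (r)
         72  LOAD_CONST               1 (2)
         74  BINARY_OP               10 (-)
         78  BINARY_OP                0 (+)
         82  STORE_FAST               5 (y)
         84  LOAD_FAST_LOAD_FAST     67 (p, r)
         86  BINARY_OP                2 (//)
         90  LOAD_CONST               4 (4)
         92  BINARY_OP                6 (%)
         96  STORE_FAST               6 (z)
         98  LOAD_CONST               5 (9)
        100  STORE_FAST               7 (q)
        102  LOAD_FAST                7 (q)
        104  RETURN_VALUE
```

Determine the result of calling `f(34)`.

LOAD_FAST a → push 34. Stack: [34]
LOAD_CONST → push 2. Stack: [34, 2]
BINARY_OP << → 34 << 2 = 136. Stack: [136]
STORE_FAST n → n=136. Stack: []
LOAD_FAST_LOAD_FAST n,a → push 136,34. Stack: [136, 34]
BINARY_OP + → 136 + 34 = 170. Stack: [170]
LOAD_FAST a → push 34. Stack: [170, 34]
BINARY_OP + → 170 + 34 = 204. Stack: [204]
STORE_FAST m → m=204. Stack: []
LOAD_FAST_LOAD_FAST a,n → push 34,136. Stack: [34, 136]
BINARY_OP + → 34 + 136 = 170. Stack: [170]
LOAD_FAST_LOAD_FAST a,m → push 34,204. Stack: [170, 34, 204]
BINARY_OP + → 34 + 204 = 238. Stack: [170, 238]
BINARY_OP ^ → 170 ^ 238 = 68. Stack: [68]
STORE_FAST r → r=68. Stack: []
LOAD_FAST a → push 34. Stack: [34]
LOAD_CONST → push 1. Stack: [34, 1]
BINARY_OP // → 34 // 1 = 34. Stack: [34]
STORE_FAST p → p=34. Stack: []
LOAD_FAST_LOAD_FAST a,r → push 34,68. Stack: [34, 68]
BINARY_OP | → 34 | 68 = 102. Stack: [102]
STORE_FAST p → p=102. Stack: []
LOAD_FAST n → push 136. Stack: [136]
LOAD_CONST → push 5. Stack: [136, 5]
BINARY_OP * → 136 * 5 = 680. Stack: [680]
LOAD_FAST r → push 68. Stack: [680, 68]
LOAD_CONST → push 2. Stack: [680, 68, 2]
BINARY_OP - → 68 - 2 = 66. Stack: [680, 66]
BINARY_OP + → 680 + 66 = 746. Stack: [746]
STORE_FAST y → y=746. Stack: []
LOAD_FAST_LOAD_FAST p,r → push 102,68. Stack: [102, 68]
BINARY_OP // → 102 // 68 = 1. Stack: [1]
LOAD_CONST → push 4. Stack: [1, 4]
BINARY_OP % → 1 % 4 = 1. Stack: [1]
STORE_FAST z → z=1. Stack: []
LOAD_CONST → push 9. Stack: [9]
STORE_FAST q → q=9. Stack: []
LOAD_FAST q → push 9. Stack: [9]
RETURN_VALUE → return 9.

9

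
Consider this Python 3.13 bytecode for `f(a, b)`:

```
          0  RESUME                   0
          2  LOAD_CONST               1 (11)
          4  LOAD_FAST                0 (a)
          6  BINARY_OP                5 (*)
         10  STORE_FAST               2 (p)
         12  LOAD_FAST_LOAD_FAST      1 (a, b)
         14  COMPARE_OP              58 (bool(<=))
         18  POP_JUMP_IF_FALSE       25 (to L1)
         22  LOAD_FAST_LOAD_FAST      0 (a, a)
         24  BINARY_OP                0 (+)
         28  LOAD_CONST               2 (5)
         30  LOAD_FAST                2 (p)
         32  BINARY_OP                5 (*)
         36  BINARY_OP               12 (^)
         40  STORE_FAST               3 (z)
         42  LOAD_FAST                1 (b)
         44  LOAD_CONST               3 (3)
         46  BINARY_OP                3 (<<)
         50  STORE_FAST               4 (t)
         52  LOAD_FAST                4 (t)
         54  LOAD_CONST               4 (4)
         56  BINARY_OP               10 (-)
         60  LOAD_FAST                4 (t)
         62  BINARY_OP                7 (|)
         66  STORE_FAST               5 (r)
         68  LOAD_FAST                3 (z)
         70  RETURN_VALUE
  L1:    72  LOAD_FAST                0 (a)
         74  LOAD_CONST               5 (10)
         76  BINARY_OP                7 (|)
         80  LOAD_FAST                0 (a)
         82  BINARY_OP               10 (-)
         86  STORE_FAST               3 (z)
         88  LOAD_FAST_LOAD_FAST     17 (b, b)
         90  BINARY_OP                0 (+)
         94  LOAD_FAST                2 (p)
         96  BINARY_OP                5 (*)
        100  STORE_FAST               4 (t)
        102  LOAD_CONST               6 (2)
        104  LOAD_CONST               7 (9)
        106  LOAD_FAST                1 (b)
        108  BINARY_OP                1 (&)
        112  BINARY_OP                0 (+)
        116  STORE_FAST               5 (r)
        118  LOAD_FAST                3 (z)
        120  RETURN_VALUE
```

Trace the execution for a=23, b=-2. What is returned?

8

LOAD_CONST → push 11. Stack: [11]
LOAD_FAST a → push 23. Stack: [11, 23]
BINARY_OP * → 11 * 23 = 253. Stack: [253]
STORE_FAST p → p=253. Stack: []
LOAD_FAST_LOAD_FAST a,b → push 23,-2. Stack: [23, -2]
COMPARE_OP bool(<=) → 23 vs -2 = False. Stack: [False]
POP_JUMP_IF_FALSE → pop False; jump. Stack: []
LOAD_FAST a → push 23. Stack: [23]
LOAD_CONST → push 10. Stack: [23, 10]
BINARY_OP | → 23 | 10 = 31. Stack: [31]
LOAD_FAST a → push 23. Stack: [31, 23]
BINARY_OP - → 31 - 23 = 8. Stack: [8]
STORE_FAST z → z=8. Stack: []
LOAD_FAST_LOAD_FAST b,b → push -2,-2. Stack: [-2, -2]
BINARY_OP + → -2 + -2 = -4. Stack: [-4]
LOAD_FAST p → push 253. Stack: [-4, 253]
BINARY_OP * → -4 * 253 = -1012. Stack: [-1012]
STORE_FAST t → t=-1012. Stack: []
LOAD_CONST → push 2. Stack: [2]
LOAD_CONST → push 9. Stack: [2, 9]
LOAD_FAST b → push -2. Stack: [2, 9, -2]
BINARY_OP & → 9 & -2 = 8. Stack: [2, 8]
BINARY_OP + → 2 + 8 = 10. Stack: [10]
STORE_FAST r → r=10. Stack: []
LOAD_FAST z → push 8. Stack: [8]
RETURN_VALUE → return 8.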